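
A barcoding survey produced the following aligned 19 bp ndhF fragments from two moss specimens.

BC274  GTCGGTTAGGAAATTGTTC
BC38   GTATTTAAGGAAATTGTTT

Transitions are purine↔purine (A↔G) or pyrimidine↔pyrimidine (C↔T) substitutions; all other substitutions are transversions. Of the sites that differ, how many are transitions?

The sequences differ at positions 3 (C/A, transversion), 4 (G/T, transversion), 5 (G/T, transversion), 7 (T/A, transversion), 19 (C/T, transition).
Of the 5 differences, 1 transition and 4 transversions, so the answer is 1.

1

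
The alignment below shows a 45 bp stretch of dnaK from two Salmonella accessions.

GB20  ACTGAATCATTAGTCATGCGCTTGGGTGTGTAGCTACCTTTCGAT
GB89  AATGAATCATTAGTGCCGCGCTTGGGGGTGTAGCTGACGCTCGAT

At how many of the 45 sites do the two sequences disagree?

9

Differing sites — 2:C/A; 15:C/G; 16:A/C; 17:T/C; 27:T/G; 36:A/G; 37:C/A; 39:T/G; 40:T/C.
That gives 9 mismatches out of 45 aligned sites, so the Hamming distance is 9.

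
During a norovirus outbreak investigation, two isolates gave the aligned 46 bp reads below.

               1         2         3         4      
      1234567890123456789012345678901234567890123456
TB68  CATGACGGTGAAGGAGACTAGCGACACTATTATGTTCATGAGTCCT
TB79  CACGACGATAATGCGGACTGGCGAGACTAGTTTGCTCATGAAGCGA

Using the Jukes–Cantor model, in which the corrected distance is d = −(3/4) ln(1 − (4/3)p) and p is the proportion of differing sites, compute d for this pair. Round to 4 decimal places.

0.4279

The sequences differ at positions 3 (T/C), 8 (G/A), 10 (G/A), 12 (A/T), 14 (G/C), 15 (A/G), 20 (A/G), 25 (C/G), 30 (T/G), 32 (A/T), 35 (T/C), 42 (G/A), 43 (T/G), 45 (C/G), 46 (T/A).
p = 15/46 = 0.326087.
d = −0.75 · ln(1 − (4/3)·0.326087) = −0.75 · ln(0.565217) = −0.75 · (-0.570546) = 0.4279.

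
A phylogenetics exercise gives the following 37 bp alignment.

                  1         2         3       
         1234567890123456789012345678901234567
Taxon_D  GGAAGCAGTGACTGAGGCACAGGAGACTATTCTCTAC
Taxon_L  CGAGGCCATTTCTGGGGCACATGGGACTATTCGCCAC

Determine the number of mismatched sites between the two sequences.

The sequences differ at positions 1 (G/C), 4 (A/G), 7 (A/C), 8 (G/A), 10 (G/T), 11 (A/T), 15 (A/G), 22 (G/T), 24 (A/G), 33 (T/G), 35 (T/C).
That gives 11 mismatches out of 37 aligned sites, so the Hamming distance is 11.

11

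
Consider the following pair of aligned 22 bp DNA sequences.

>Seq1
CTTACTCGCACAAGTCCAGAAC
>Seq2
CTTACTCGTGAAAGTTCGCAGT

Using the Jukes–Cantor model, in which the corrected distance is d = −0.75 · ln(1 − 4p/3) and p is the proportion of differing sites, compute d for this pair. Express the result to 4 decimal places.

Mismatches occur at site 9 (C→T), site 10 (A→G), site 11 (C→A), site 16 (C→T), site 18 (A→G), site 19 (G→C), site 21 (A→G), site 22 (C→T).
p = 8/22 = 0.363636.
d = −0.75 · ln(1 − (4/3)·0.363636) = −0.75 · ln(0.515152) = −0.75 · (-0.663293) = 0.4975.

0.4975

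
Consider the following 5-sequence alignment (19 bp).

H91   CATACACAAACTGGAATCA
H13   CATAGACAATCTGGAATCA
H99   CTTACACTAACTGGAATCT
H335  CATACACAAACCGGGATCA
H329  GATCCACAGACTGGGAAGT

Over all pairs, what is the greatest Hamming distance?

Pairwise Hamming distances:
  H91 vs H13: 2
  H91 vs H99: 3
  H91 vs H335: 2
  H91 vs H329: 7
  H13 vs H99: 5
  H13 vs H335: 4
  H13 vs H329: 9
  H99 vs H335: 5
  H99 vs H329: 8
  H335 vs H329: 7
The largest is 9, between H13 and H329.

9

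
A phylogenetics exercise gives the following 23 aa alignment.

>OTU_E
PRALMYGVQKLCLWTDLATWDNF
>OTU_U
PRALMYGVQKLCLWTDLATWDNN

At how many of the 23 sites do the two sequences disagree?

1

Differing sites — 23:F/N.
That gives 1 mismatch out of 23 aligned sites, so the Hamming distance is 1.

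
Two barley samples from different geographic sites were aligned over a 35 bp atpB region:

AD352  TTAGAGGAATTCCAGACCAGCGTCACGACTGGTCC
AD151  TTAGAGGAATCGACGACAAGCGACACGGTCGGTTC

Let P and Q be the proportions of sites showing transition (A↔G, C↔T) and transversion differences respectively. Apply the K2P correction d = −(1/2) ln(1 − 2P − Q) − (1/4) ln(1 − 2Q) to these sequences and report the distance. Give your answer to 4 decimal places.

0.3639

The sequences differ at positions 11 (T/C, transition), 12 (C/G, transversion), 13 (C/A, transversion), 14 (A/C, transversion), 18 (C/A, transversion), 23 (T/A, transversion), 28 (A/G, transition), 29 (C/T, transition), 30 (T/C, transition), 34 (C/T, transition).
Of the 10 differences, 5 transitions and 5 transversions over 35 sites: P = 5/35 = 0.142857, Q = 5/35 = 0.142857.
d = −0.5·ln(0.571429) − 0.25·ln(0.714286) = −0.5·(-0.559615) − 0.25·(-0.336472) = 0.3639.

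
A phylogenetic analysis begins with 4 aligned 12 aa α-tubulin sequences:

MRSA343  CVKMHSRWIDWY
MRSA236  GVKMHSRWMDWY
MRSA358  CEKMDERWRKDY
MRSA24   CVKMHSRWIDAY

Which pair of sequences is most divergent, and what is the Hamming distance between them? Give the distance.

7

Pairwise Hamming distances:
  MRSA343 vs MRSA236: 2
  MRSA343 vs MRSA358: 6
  MRSA343 vs MRSA24: 1
  MRSA236 vs MRSA358: 7
  MRSA236 vs MRSA24: 3
  MRSA358 vs MRSA24: 6
The largest is 7, between MRSA236 and MRSA358.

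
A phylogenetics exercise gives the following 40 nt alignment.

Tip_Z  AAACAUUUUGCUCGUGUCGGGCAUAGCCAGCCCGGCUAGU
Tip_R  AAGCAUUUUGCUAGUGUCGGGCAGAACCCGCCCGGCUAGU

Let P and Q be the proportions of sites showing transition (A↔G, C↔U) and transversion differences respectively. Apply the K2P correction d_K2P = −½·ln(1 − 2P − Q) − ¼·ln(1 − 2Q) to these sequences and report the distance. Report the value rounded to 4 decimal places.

0.1368

The sequences differ at positions 3 (A/G, transition), 13 (C/A, transversion), 24 (U/G, transversion), 26 (G/A, transition), 29 (A/C, transversion).
Of the 5 differences, 2 transitions and 3 transversions over 40 sites: P = 2/40 = 0.050000, Q = 3/40 = 0.075000.
d = −0.5·ln(0.825000) − 0.25·ln(0.850000) = −0.5·(-0.192372) − 0.25·(-0.162519) = 0.1368.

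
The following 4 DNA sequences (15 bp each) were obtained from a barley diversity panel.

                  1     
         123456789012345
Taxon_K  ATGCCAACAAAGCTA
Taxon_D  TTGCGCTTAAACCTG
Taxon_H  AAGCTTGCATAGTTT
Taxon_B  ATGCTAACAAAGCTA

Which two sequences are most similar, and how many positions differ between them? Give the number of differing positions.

1

Pairwise Hamming distances:
  Taxon_K vs Taxon_D: 7
  Taxon_K vs Taxon_H: 7
  Taxon_K vs Taxon_B: 1
  Taxon_D vs Taxon_H: 10
  Taxon_D vs Taxon_B: 7
  Taxon_H vs Taxon_B: 6
The smallest is 1, between Taxon_K and Taxon_B.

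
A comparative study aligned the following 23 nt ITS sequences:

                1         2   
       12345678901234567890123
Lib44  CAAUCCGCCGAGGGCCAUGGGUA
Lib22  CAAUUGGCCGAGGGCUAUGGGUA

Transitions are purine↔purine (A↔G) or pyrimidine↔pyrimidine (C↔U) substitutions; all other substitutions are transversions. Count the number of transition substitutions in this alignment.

Differing sites — 5:C/U (Ti); 6:C/G (Tv); 16:C/U (Ti).
Of the 3 differences, 2 transitions and 1 transversion, so the answer is 2.

2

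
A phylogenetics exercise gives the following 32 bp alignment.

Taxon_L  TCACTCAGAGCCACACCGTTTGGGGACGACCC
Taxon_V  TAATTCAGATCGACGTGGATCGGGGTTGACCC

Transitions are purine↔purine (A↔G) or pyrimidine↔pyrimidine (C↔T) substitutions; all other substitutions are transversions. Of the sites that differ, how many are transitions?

Mismatches occur at site 2 (C→A, transversion), site 4 (C→T, transition), site 10 (G→T, transversion), site 12 (C→G, transversion), site 15 (A→G, transition), site 16 (C→T, transition), site 17 (C→G, transversion), site 19 (T→A, transversion), site 21 (T→C, transition), site 26 (A→T, transversion), site 27 (C→T, transition).
Of the 11 differences, 5 transitions and 6 transversions, so the answer is 5.

5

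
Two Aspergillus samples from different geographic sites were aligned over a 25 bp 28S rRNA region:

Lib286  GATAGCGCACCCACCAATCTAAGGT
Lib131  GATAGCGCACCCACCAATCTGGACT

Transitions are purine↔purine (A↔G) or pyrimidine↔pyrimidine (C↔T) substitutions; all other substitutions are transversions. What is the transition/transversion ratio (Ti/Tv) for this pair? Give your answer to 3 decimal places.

3.000

Differing sites — 21:A/G (Ti); 22:A/G (Ti); 23:G/A (Ti); 24:G/C (Tv).
Of the 4 differences, 3 transitions and 1 transversion, so Ti/Tv = 3/1 = 3.000.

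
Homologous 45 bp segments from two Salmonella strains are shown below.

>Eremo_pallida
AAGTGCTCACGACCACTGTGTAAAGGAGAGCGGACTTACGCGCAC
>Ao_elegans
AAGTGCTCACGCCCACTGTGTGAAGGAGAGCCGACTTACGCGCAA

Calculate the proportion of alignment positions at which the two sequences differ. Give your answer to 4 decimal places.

0.0889

Mismatches occur at site 12 (A→C), site 22 (A→G), site 32 (G→C), site 45 (C→A).
There are 4 differences over 45 sites, so p = 4/45 = 0.0889.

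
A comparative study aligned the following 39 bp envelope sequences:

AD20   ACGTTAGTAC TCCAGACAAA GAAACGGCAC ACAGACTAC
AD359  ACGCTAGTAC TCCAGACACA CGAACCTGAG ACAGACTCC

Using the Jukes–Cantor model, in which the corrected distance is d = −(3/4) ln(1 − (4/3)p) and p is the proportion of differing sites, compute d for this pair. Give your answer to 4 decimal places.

0.2758

Differing sites — 4:T/C; 19:A/C; 21:G/C; 22:A/G; 26:G/C; 27:G/T; 28:C/G; 30:C/G; 38:A/C.
p = 9/39 = 0.230769.
d = −0.75 · ln(1 − (4/3)·0.230769) = −0.75 · ln(0.692308) = −0.75 · (-0.367724) = 0.2758.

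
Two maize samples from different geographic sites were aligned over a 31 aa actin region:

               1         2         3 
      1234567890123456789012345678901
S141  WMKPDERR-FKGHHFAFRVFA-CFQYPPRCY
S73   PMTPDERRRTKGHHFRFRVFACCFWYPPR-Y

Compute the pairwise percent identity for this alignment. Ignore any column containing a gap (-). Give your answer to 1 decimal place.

82.1%

Excluding the 3 gap columns leaves 28 comparable sites.
Differing sites — 1:W/P; 3:K/T; 10:F/T; 16:A/R; 25:Q/W.
23 of the 28 comparable sites match, so the percent identity is 23/28 × 100 = 82.1%.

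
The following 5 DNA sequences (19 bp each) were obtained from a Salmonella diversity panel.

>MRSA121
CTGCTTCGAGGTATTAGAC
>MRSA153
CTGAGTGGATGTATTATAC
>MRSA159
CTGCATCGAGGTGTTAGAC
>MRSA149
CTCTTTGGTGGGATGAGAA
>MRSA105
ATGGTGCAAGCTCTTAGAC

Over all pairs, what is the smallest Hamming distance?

Pairwise Hamming distances:
  MRSA121 vs MRSA153: 5
  MRSA121 vs MRSA159: 2
  MRSA121 vs MRSA149: 7
  MRSA121 vs MRSA105: 6
  MRSA153 vs MRSA159: 6
  MRSA153 vs MRSA149: 9
  MRSA153 vs MRSA105: 10
  MRSA159 vs MRSA149: 9
  MRSA159 vs MRSA105: 7
  MRSA149 vs MRSA105: 12
The smallest is 2, between MRSA121 and MRSA159.

2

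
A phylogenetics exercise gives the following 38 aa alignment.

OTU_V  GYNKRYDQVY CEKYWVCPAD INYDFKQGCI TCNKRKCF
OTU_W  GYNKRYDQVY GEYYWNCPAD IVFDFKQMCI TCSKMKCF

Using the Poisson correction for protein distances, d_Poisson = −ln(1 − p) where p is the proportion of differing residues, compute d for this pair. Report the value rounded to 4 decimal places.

0.2364

Mismatches occur at site 11 (C↔G), site 13 (K↔Y), site 16 (V↔N), site 22 (N↔V), site 23 (Y↔F), site 28 (G↔M), site 33 (N↔S), site 35 (R↔M).
p = 8/38 = 0.210526.
d = −ln(1 − 0.210526) = −ln(0.789474) = 0.2364.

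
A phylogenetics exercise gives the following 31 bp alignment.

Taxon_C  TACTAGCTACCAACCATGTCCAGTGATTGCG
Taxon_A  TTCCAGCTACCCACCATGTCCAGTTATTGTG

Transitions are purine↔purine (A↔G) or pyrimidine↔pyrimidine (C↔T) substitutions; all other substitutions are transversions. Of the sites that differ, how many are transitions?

2

The sequences differ at positions 2 (A/T, transversion), 4 (T/C, transition), 12 (A/C, transversion), 25 (G/T, transversion), 30 (C/T, transition).
Of the 5 differences, 2 transitions and 3 transversions, so the answer is 2.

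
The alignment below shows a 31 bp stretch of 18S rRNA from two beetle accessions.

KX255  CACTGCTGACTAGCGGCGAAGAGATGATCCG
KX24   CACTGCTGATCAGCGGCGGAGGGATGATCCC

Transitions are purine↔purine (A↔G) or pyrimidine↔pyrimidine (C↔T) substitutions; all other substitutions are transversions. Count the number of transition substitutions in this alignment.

4

Mismatches occur at site 10 (C→T, transition), site 11 (T→C, transition), site 19 (A→G, transition), site 22 (A→G, transition), site 31 (G→C, transversion).
Of the 5 differences, 4 transitions and 1 transversion, so the answer is 4.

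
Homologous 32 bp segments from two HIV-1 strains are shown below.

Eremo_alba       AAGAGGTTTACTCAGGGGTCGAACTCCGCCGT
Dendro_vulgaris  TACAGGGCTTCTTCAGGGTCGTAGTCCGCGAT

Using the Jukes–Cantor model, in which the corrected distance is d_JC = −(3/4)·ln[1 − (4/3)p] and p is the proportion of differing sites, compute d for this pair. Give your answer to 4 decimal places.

The sequences differ at positions 1 (A/T), 3 (G/C), 7 (T/G), 8 (T/C), 10 (A/T), 13 (C/T), 14 (A/C), 15 (G/A), 22 (A/T), 24 (C/G), 30 (C/G), 31 (G/A).
p = 12/32 = 0.375000.
d = −0.75 · ln(1 − (4/3)·0.375000) = −0.75 · ln(0.500000) = −0.75 · (-0.693147) = 0.5199.

0.5199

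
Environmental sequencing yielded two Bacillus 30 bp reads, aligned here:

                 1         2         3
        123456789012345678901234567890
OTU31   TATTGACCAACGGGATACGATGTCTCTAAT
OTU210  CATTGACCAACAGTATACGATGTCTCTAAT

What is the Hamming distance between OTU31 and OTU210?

3

Mismatches occur at site 1 (T/C), site 12 (G/A), site 14 (G/T).
That gives 3 mismatches out of 30 aligned sites, so the Hamming distance is 3.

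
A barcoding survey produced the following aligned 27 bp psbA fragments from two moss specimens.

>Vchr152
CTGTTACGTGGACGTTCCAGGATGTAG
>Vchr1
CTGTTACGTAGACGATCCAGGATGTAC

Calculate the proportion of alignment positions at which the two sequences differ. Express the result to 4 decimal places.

Mismatches occur at site 10 (G↔A), site 15 (T↔A), site 27 (G↔C).
There are 3 differences over 27 sites, so p = 3/27 = 0.1111.

0.1111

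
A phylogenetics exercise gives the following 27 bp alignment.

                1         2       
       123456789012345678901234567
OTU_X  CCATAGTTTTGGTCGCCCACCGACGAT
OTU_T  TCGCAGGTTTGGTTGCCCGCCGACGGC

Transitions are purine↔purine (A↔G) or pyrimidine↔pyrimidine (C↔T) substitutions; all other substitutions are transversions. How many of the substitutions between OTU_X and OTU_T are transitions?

The sequences differ at positions 1 (C/T, transition), 3 (A/G, transition), 4 (T/C, transition), 7 (T/G, transversion), 14 (C/T, transition), 19 (A/G, transition), 26 (A/G, transition), 27 (T/C, transition).
Of the 8 differences, 7 transitions and 1 transversion, so the answer is 7.

7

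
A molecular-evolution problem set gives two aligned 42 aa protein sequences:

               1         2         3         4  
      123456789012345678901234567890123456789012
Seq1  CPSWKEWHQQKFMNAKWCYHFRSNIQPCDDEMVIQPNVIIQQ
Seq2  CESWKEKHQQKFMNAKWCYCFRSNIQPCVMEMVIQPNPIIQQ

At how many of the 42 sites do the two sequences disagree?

6

Differing sites — 2:P/E; 7:W/K; 20:H/C; 29:D/V; 30:D/M; 38:V/P.
That gives 6 mismatches out of 42 aligned sites, so the Hamming distance is 6.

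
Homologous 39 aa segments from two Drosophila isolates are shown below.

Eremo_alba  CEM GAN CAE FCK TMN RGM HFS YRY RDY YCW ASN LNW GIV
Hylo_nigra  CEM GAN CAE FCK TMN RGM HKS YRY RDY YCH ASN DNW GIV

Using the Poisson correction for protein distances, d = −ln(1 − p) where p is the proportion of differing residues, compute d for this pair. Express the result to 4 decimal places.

Mismatches occur at site 20 (F↔K), site 30 (W↔H), site 34 (L↔D).
p = 3/39 = 0.076923.
d = −ln(1 − 0.076923) = −ln(0.923077) = 0.0800.

0.0800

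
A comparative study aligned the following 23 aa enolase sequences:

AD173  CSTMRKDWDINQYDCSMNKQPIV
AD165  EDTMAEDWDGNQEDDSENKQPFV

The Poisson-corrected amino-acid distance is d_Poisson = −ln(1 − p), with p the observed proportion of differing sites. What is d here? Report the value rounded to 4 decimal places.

0.4964

The sequences differ at positions 1 (C/E), 2 (S/D), 5 (R/A), 6 (K/E), 10 (I/G), 13 (Y/E), 15 (C/D), 17 (M/E), 22 (I/F).
p = 9/23 = 0.391304.
d = −ln(1 − 0.391304) = −ln(0.608696) = 0.4964.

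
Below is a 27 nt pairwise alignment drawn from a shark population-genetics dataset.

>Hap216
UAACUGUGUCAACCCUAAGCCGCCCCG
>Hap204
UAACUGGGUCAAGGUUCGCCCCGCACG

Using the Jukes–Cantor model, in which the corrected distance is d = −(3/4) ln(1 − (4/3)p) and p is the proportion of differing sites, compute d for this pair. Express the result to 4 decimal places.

Differing sites — 7:U/G; 13:C/G; 14:C/G; 15:C/U; 17:A/C; 18:A/G; 19:G/C; 22:G/C; 23:C/G; 25:C/A.
p = 10/27 = 0.370370.
d = −0.75 · ln(1 − (4/3)·0.370370) = −0.75 · ln(0.506173) = −0.75 · (-0.680877) = 0.5107.

0.5107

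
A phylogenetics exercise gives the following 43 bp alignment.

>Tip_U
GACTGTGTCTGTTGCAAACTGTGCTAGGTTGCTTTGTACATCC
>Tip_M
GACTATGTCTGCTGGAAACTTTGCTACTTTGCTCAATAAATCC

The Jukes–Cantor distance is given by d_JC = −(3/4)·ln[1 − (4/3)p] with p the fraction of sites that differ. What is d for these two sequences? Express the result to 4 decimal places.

0.2784

The sequences differ at positions 5 (G/A), 12 (T/C), 15 (C/G), 21 (G/T), 27 (G/C), 28 (G/T), 34 (T/C), 35 (T/A), 36 (G/A), 39 (C/A).
p = 10/43 = 0.232558.
d = −0.75 · ln(1 − (4/3)·0.232558) = −0.75 · ln(0.689923) = −0.75 · (-0.371175) = 0.2784.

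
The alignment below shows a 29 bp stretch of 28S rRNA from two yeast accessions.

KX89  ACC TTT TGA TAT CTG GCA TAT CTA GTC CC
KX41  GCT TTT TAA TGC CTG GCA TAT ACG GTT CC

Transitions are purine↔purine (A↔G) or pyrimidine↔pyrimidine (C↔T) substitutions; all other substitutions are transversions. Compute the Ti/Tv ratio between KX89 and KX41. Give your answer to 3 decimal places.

Mismatches occur at site 1 (A→G, transition), site 3 (C→T, transition), site 8 (G→A, transition), site 11 (A→G, transition), site 12 (T→C, transition), site 22 (C→A, transversion), site 23 (T→C, transition), site 24 (A→G, transition), site 27 (C→T, transition).
Of the 9 differences, 8 transitions and 1 transversion, so Ti/Tv = 8/1 = 8.000.

8.000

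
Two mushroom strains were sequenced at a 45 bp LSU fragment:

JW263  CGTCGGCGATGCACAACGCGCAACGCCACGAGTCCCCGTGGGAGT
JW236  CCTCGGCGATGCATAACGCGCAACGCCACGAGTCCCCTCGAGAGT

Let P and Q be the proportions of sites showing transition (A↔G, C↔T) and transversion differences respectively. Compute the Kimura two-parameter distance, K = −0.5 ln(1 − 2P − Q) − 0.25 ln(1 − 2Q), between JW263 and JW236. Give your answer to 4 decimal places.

Mismatches occur at site 2 (G↔C, transversion), site 14 (C↔T, transition), site 38 (G↔T, transversion), site 39 (T↔C, transition), site 41 (G↔A, transition).
Of the 5 differences, 3 transitions and 2 transversions over 45 sites: P = 3/45 = 0.066667, Q = 2/45 = 0.044444.
d = −0.5·ln(0.822222) − 0.25·ln(0.911112) = −0.5·(-0.195745) − 0.25·(-0.093089) = 0.1211.

0.1211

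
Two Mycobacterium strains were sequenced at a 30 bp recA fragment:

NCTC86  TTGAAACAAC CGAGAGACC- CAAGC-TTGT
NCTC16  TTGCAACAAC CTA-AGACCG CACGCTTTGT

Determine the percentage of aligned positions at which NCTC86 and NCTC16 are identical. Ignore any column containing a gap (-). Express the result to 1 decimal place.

88.9%

Excluding the 3 gap columns leaves 27 comparable sites.
Differing sites — 4:A/C; 12:G/T; 23:A/C.
24 of the 27 comparable sites match, so the percent identity is 24/27 × 100 = 88.9%.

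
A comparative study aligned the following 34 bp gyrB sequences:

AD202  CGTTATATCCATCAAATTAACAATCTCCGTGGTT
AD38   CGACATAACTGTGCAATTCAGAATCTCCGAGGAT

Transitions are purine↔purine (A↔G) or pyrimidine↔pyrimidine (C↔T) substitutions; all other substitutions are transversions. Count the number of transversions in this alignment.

Mismatches occur at site 3 (T/A, transversion), site 4 (T/C, transition), site 8 (T/A, transversion), site 10 (C/T, transition), site 11 (A/G, transition), site 13 (C/G, transversion), site 14 (A/C, transversion), site 19 (A/C, transversion), site 21 (C/G, transversion), site 30 (T/A, transversion), site 33 (T/A, transversion).
Of the 11 differences, 3 transitions and 8 transversions, so the answer is 8.

8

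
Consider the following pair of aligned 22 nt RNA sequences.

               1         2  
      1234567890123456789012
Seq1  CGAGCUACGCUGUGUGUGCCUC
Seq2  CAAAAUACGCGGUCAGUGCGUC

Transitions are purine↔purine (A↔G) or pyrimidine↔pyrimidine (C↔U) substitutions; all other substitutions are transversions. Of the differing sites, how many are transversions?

5

Differing sites — 2:G/A (Ti); 4:G/A (Ti); 5:C/A (Tv); 11:U/G (Tv); 14:G/C (Tv); 15:U/A (Tv); 20:C/G (Tv).
Of the 7 differences, 2 transitions and 5 transversions, so the answer is 5.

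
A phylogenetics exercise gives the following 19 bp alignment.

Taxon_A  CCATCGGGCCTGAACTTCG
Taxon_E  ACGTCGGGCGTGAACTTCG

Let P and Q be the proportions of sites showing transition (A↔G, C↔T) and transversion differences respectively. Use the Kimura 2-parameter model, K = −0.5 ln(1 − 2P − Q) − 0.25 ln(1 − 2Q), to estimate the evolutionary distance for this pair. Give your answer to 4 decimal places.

Differing sites — 1:C/A (Tv); 3:A/G (Ti); 10:C/G (Tv).
Of the 3 differences, 1 transition and 2 transversions over 19 sites: P = 1/19 = 0.052632, Q = 2/19 = 0.105263.
d = −0.5·ln(0.789473) − 0.25·ln(0.789474) = −0.5·(-0.236390) − 0.25·(-0.236388) = 0.1773.

0.1773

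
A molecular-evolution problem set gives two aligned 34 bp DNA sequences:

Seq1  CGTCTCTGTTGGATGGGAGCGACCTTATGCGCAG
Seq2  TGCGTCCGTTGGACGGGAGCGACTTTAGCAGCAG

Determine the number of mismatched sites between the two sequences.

9

Mismatches occur at site 1 (C→T), site 3 (T→C), site 4 (C→G), site 7 (T→C), site 14 (T→C), site 24 (C→T), site 28 (T→G), site 29 (G→C), site 30 (C→A).
That gives 9 mismatches out of 34 aligned sites, so the Hamming distance is 9.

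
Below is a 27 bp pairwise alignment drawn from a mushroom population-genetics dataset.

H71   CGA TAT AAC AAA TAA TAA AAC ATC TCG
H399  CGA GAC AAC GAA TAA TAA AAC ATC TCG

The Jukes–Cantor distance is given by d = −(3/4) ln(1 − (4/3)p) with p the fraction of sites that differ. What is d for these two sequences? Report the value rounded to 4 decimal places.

0.1203

The sequences differ at positions 4 (T/G), 6 (T/C), 10 (A/G).
p = 3/27 = 0.111111.
d = −0.75 · ln(1 − (4/3)·0.111111) = −0.75 · ln(0.851852) = −0.75 · (-0.160342) = 0.1203.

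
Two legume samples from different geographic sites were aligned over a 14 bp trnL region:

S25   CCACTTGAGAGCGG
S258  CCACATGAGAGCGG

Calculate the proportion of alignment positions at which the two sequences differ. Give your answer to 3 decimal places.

0.071

Differing sites — 5:T/A.
There are 1 differences over 14 sites, so p = 1/14 = 0.071.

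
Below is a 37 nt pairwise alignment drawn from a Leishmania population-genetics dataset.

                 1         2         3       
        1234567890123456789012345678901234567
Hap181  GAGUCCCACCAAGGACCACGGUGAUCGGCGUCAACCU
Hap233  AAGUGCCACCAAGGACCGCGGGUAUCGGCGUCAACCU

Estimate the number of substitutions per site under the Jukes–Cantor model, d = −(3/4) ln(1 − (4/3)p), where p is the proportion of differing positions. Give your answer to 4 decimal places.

Differing sites — 1:G/A; 5:C/G; 18:A/G; 22:U/G; 23:G/U.
p = 5/37 = 0.135135.
d = −0.75 · ln(1 − (4/3)·0.135135) = −0.75 · ln(0.819820) = −0.75 · (-0.198670) = 0.1490.

0.1490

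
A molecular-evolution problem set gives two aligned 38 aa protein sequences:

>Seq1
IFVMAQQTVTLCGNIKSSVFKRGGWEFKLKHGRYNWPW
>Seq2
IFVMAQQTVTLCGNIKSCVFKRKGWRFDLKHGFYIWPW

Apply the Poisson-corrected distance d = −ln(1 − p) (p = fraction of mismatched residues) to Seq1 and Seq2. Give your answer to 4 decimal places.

0.1719

Mismatches occur at site 18 (S→C), site 23 (G→K), site 26 (E→R), site 28 (K→D), site 33 (R→F), site 35 (N→I).
p = 6/38 = 0.157895.
d = −ln(1 − 0.157895) = −ln(0.842105) = 0.1719.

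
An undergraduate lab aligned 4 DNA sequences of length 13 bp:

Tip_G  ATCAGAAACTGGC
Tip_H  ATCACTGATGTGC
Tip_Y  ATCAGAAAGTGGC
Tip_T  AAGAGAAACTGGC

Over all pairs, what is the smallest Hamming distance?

1

Pairwise Hamming distances:
  Tip_G vs Tip_H: 6
  Tip_G vs Tip_Y: 1
  Tip_G vs Tip_T: 2
  Tip_H vs Tip_Y: 6
  Tip_H vs Tip_T: 8
  Tip_Y vs Tip_T: 3
The smallest is 1, between Tip_G and Tip_Y.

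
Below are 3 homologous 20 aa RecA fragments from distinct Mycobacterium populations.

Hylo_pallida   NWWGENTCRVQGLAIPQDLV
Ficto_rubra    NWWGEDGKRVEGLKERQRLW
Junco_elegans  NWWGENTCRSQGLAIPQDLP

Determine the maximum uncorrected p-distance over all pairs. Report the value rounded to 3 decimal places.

0.500

Pairwise Hamming distances:
  Hylo_pallida vs Ficto_rubra: 9
  Hylo_pallida vs Junco_elegans: 2
  Ficto_rubra vs Junco_elegans: 10
The largest is 10 mismatches, between Ficto_rubra and Junco_elegans; p = 10/20 = 0.500.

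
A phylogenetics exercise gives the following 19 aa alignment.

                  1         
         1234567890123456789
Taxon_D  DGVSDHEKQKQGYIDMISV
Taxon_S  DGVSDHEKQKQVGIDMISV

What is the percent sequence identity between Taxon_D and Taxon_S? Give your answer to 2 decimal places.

The sequences differ at positions 12 (G/V), 13 (Y/G).
17 of the 19 sites match, so the percent identity is 17/19 × 100 = 89.47%.

89.47%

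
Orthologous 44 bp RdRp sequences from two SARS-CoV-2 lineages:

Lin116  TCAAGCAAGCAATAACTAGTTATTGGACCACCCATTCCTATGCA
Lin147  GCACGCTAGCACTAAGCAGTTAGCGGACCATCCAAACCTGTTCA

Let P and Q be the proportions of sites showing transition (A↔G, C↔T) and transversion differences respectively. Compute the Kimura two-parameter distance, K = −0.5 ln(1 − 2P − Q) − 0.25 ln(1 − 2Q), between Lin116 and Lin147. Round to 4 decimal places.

The sequences differ at positions 1 (T/G, transversion), 4 (A/C, transversion), 7 (A/T, transversion), 12 (A/C, transversion), 16 (C/G, transversion), 17 (T/C, transition), 23 (T/G, transversion), 24 (T/C, transition), 31 (C/T, transition), 35 (T/A, transversion), 36 (T/A, transversion), 40 (A/G, transition), 42 (G/T, transversion).
Of the 13 differences, 4 transitions and 9 transversions over 44 sites: P = 4/44 = 0.090909, Q = 9/44 = 0.204545.
d = −0.5·ln(0.613637) − 0.25·ln(0.590910) = −0.5·(-0.488352) − 0.25·(-0.526092) = 0.3757.

0.3757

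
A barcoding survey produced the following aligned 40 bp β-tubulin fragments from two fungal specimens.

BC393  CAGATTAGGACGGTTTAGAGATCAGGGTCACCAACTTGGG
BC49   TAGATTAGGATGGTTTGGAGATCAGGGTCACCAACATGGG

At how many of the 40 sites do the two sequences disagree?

4

The sequences differ at positions 1 (C/T), 11 (C/T), 17 (A/G), 36 (T/A).
That gives 4 mismatches out of 40 aligned sites, so the Hamming distance is 4.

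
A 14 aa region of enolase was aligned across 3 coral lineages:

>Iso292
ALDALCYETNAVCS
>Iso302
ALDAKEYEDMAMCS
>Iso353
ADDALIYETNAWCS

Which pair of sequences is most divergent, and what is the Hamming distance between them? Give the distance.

6

Pairwise Hamming distances:
  Iso292 vs Iso302: 5
  Iso292 vs Iso353: 3
  Iso302 vs Iso353: 6
The largest is 6, between Iso302 and Iso353.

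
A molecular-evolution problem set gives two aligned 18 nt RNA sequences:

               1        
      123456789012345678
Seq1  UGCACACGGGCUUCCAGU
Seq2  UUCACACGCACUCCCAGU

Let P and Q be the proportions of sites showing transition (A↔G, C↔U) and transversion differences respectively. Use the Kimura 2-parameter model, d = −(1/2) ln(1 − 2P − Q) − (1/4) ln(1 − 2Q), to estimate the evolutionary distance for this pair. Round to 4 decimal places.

Differing sites — 2:G/U (Tv); 9:G/C (Tv); 10:G/A (Ti); 13:U/C (Ti).
Of the 4 differences, 2 transitions and 2 transversions over 18 sites: P = 2/18 = 0.111111, Q = 2/18 = 0.111111.
d = −0.5·ln(0.666667) − 0.25·ln(0.777778) = −0.5·(-0.405465) − 0.25·(-0.251314) = 0.2656.

0.2656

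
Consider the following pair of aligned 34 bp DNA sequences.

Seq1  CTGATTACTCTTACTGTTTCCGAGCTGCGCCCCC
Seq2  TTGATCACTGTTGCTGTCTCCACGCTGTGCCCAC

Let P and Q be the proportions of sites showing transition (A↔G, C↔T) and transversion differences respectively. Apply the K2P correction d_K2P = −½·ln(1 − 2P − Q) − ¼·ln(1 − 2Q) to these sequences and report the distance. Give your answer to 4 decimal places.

Mismatches occur at site 1 (C/T, transition), site 6 (T/C, transition), site 10 (C/G, transversion), site 13 (A/G, transition), site 18 (T/C, transition), site 22 (G/A, transition), site 23 (A/C, transversion), site 28 (C/T, transition), site 33 (C/A, transversion).
Of the 9 differences, 6 transitions and 3 transversions over 34 sites: P = 6/34 = 0.176471, Q = 3/34 = 0.088235.
d = −0.5·ln(0.558823) − 0.25·ln(0.823530) = −0.5·(-0.581922) − 0.25·(-0.194155) = 0.3395.

0.3395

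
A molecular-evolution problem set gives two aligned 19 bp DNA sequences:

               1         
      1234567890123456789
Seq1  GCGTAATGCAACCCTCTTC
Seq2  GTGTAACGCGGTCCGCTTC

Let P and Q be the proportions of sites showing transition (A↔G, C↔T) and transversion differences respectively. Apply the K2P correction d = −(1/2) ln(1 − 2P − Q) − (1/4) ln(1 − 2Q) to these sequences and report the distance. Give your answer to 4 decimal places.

0.4603

Differing sites — 2:C/T (Ti); 7:T/C (Ti); 10:A/G (Ti); 11:A/G (Ti); 12:C/T (Ti); 15:T/G (Tv).
Of the 6 differences, 5 transitions and 1 transversion over 19 sites: P = 5/19 = 0.263158, Q = 1/19 = 0.052632.
d = −0.5·ln(0.421052) − 0.25·ln(0.894736) = −0.5·(-0.864999) − 0.25·(-0.111227) = 0.4603.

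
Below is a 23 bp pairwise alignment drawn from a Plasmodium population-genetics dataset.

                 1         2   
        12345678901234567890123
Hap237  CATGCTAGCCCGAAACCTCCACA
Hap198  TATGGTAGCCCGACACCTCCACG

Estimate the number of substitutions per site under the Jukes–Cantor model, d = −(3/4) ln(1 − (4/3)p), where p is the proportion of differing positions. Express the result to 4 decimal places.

0.1979

Differing sites — 1:C/T; 5:C/G; 14:A/C; 23:A/G.
p = 4/23 = 0.173913.
d = −0.75 · ln(1 − (4/3)·0.173913) = −0.75 · ln(0.768116) = −0.75 · (-0.263815) = 0.1979.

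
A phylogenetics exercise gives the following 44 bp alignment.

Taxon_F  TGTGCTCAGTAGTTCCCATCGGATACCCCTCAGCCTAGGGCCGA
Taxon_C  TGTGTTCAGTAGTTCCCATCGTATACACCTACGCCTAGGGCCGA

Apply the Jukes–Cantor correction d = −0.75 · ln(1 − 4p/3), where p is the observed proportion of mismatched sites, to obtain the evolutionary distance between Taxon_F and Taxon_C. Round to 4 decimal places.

0.1232

The sequences differ at positions 5 (C/T), 22 (G/T), 27 (C/A), 31 (C/A), 32 (A/C).
p = 5/44 = 0.113636.
d = −0.75 · ln(1 − (4/3)·0.113636) = −0.75 · ln(0.848485) = −0.75 · (-0.164303) = 0.1232.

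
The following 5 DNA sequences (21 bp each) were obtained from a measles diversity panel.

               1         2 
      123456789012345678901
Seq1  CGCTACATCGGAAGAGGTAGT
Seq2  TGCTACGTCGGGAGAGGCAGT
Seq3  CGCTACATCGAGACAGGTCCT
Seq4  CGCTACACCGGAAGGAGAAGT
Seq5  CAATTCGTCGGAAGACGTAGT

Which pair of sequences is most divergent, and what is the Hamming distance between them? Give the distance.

Pairwise Hamming distances:
  Seq1 vs Seq2: 4
  Seq1 vs Seq3: 5
  Seq1 vs Seq4: 4
  Seq1 vs Seq5: 5
  Seq2 vs Seq3: 7
  Seq2 vs Seq4: 7
  Seq2 vs Seq5: 7
  Seq3 vs Seq4: 9
  Seq3 vs Seq5: 10
  Seq4 vs Seq5: 8
The largest is 10, between Seq3 and Seq5.

10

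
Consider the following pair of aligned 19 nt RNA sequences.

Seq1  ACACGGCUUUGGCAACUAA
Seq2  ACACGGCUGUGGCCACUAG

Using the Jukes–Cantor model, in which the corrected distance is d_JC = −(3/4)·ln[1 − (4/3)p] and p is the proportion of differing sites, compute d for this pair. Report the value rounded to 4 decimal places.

0.1773

Differing sites — 9:U/G; 14:A/C; 19:A/G.
p = 3/19 = 0.157895.
d = −0.75 · ln(1 − (4/3)·0.157895) = −0.75 · ln(0.789473) = −0.75 · (-0.236390) = 0.1773.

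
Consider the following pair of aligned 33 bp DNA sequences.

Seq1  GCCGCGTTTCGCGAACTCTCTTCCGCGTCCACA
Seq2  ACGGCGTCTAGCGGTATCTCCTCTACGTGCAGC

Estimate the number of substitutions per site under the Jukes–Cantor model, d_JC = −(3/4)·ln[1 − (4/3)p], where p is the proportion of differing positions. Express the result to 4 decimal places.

0.5587

Mismatches occur at site 1 (G→A), site 3 (C→G), site 8 (T→C), site 10 (C→A), site 14 (A→G), site 15 (A→T), site 16 (C→A), site 21 (T→C), site 24 (C→T), site 25 (G→A), site 29 (C→G), site 32 (C→G), site 33 (A→C).
p = 13/33 = 0.393939.
d = −0.75 · ln(1 − (4/3)·0.393939) = −0.75 · ln(0.474748) = −0.75 · (-0.744971) = 0.5587.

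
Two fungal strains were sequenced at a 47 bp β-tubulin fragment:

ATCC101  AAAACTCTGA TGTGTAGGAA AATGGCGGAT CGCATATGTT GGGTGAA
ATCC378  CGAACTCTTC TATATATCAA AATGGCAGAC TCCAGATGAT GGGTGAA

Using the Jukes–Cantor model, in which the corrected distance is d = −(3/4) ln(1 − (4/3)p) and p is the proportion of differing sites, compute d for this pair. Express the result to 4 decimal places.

0.3796

Differing sites — 1:A/C; 2:A/G; 9:G/T; 10:A/C; 12:G/A; 14:G/A; 17:G/T; 18:G/C; 27:G/A; 30:T/C; 31:C/T; 32:G/C; 35:T/G; 39:T/A.
p = 14/47 = 0.297872.
d = −0.75 · ln(1 − (4/3)·0.297872) = −0.75 · ln(0.602837) = −0.75 · (-0.506108) = 0.3796.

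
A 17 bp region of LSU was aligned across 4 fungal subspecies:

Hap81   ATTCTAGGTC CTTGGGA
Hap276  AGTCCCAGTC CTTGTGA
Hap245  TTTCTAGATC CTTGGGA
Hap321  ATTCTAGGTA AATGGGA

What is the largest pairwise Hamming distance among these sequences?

8

Pairwise Hamming distances:
  Hap81 vs Hap276: 5
  Hap81 vs Hap245: 2
  Hap81 vs Hap321: 3
  Hap276 vs Hap245: 7
  Hap276 vs Hap321: 8
  Hap245 vs Hap321: 5
The largest is 8, between Hap276 and Hap321.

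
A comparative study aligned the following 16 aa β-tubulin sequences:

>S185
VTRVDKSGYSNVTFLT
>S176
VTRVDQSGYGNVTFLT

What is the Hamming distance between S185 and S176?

2

Differing sites — 6:K/Q; 10:S/G.
That gives 2 mismatches out of 16 aligned sites, so the Hamming distance is 2.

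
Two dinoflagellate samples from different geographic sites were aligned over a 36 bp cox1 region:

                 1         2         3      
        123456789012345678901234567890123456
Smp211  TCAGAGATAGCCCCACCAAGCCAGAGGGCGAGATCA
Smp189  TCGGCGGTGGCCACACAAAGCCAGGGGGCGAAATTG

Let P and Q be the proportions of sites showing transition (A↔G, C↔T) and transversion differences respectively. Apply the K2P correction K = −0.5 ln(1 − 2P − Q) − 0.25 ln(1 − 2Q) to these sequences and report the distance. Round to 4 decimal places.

Differing sites — 3:A/G (Ti); 5:A/C (Tv); 7:A/G (Ti); 9:A/G (Ti); 13:C/A (Tv); 17:C/A (Tv); 25:A/G (Ti); 32:G/A (Ti); 35:C/T (Ti); 36:A/G (Ti).
Of the 10 differences, 7 transitions and 3 transversions over 36 sites: P = 7/36 = 0.194444, Q = 3/36 = 0.083333.
d = −0.5·ln(0.527779) − 0.25·ln(0.833334) = −0.5·(-0.639078) − 0.25·(-0.182321) = 0.3651.

0.3651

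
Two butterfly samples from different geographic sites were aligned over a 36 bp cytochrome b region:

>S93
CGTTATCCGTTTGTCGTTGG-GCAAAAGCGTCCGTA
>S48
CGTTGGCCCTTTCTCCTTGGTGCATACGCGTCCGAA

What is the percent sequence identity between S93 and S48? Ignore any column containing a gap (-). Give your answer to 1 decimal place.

Excluding the 1 gap column leaves 35 comparable sites.
The sequences differ at positions 5 (A/G), 6 (T/G), 9 (G/C), 13 (G/C), 16 (G/C), 25 (A/T), 27 (A/C), 35 (T/A).
27 of the 35 comparable sites match, so the percent identity is 27/35 × 100 = 77.1%.

77.1%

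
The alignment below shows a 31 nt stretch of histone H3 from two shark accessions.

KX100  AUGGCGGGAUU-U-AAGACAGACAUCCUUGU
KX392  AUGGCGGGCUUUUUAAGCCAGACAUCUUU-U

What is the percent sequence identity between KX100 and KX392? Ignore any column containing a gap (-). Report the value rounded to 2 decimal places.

89.29%

Excluding the 3 gap columns leaves 28 comparable sites.
The sequences differ at positions 9 (A/C), 18 (A/C), 27 (C/U).
25 of the 28 comparable sites match, so the percent identity is 25/28 × 100 = 89.29%.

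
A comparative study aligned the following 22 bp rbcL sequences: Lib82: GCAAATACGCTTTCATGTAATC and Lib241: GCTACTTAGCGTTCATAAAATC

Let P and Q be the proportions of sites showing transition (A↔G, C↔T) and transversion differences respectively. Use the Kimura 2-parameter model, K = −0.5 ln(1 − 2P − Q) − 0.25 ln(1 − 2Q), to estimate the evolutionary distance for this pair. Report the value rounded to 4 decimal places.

Mismatches occur at site 3 (A→T, transversion), site 5 (A→C, transversion), site 7 (A→T, transversion), site 8 (C→A, transversion), site 11 (T→G, transversion), site 17 (G→A, transition), site 18 (T→A, transversion).
Of the 7 differences, 1 transition and 6 transversions over 22 sites: P = 1/22 = 0.045455, Q = 6/22 = 0.272727.
d = −0.5·ln(0.636363) − 0.25·ln(0.454546) = −0.5·(-0.451986) − 0.25·(-0.788456) = 0.4231.

0.4231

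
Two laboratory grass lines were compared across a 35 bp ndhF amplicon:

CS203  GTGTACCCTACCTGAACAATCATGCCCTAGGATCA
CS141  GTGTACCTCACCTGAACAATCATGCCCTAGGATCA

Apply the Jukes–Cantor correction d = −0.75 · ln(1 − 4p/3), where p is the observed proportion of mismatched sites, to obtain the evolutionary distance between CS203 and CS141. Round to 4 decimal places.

The sequences differ at positions 8 (C/T), 9 (T/C).
p = 2/35 = 0.057143.
d = −0.75 · ln(1 − (4/3)·0.057143) = −0.75 · ln(0.923809) = −0.75 · (-0.079250) = 0.0594.

0.0594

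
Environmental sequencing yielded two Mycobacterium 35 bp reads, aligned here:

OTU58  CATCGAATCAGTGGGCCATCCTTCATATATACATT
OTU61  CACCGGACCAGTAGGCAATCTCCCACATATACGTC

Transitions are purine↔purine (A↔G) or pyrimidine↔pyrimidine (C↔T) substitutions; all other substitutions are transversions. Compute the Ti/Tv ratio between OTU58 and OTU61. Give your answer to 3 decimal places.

Mismatches occur at site 3 (T→C, transition), site 6 (A→G, transition), site 8 (T→C, transition), site 13 (G→A, transition), site 17 (C→A, transversion), site 21 (C→T, transition), site 22 (T→C, transition), site 23 (T→C, transition), site 26 (T→C, transition), site 33 (A→G, transition), site 35 (T→C, transition).
Of the 11 differences, 10 transitions and 1 transversion, so Ti/Tv = 10/1 = 10.000.

10.000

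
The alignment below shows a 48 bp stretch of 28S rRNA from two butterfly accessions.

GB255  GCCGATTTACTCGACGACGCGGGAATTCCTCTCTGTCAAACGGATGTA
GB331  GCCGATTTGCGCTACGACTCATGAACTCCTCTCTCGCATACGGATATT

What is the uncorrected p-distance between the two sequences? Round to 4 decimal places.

Differing sites — 9:A/G; 11:T/G; 13:G/T; 19:G/T; 21:G/A; 22:G/T; 26:T/C; 35:G/C; 36:T/G; 39:A/T; 46:G/A; 48:A/T.
There are 12 differences over 48 sites, so p = 12/48 = 0.2500.

0.2500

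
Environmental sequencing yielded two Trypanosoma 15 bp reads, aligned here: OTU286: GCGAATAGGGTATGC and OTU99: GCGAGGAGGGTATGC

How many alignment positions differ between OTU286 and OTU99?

Mismatches occur at site 5 (A↔G), site 6 (T↔G).
That gives 2 mismatches out of 15 aligned sites, so the Hamming distance is 2.

2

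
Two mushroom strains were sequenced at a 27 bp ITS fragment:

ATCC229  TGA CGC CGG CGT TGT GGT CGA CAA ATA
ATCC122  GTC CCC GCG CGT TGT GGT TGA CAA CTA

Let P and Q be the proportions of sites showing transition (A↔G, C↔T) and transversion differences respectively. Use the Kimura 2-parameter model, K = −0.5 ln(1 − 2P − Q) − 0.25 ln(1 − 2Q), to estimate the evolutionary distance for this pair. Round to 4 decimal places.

0.3855

Differing sites — 1:T/G (Tv); 2:G/T (Tv); 3:A/C (Tv); 5:G/C (Tv); 7:C/G (Tv); 8:G/C (Tv); 19:C/T (Ti); 25:A/C (Tv).
Of the 8 differences, 1 transition and 7 transversions over 27 sites: P = 1/27 = 0.037037, Q = 7/27 = 0.259259.
d = −0.5·ln(0.666667) − 0.25·ln(0.481482) = −0.5·(-0.405465) − 0.25·(-0.730886) = 0.3855.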